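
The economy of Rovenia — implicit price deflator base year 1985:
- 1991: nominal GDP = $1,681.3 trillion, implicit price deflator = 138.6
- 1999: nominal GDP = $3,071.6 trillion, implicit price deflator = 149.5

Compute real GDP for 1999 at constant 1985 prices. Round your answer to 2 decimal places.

$2,054.58 trillion

Real GDP = Nominal / (implicit price deflator/100) = 3071.6 / 1.495 = 2054.58.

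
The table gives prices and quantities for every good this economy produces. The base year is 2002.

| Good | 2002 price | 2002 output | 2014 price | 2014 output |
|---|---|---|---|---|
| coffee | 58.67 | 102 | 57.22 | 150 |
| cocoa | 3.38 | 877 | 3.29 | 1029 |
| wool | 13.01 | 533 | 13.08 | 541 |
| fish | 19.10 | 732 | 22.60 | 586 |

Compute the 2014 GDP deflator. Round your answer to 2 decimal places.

105.83

Nominal GDP 2014 = 57.22·150 + 3.29·1029 + 13.08·541 + 22.60·586 = 32288.29.
Real GDP 2014 (at 2002 prices) = 58.67·150 + 3.38·1029 + 13.01·541 + 19.10·586 = 30509.53.
Deflator = Nominal/Real × 100 = 32288.29/30509.53 × 100 = 105.830.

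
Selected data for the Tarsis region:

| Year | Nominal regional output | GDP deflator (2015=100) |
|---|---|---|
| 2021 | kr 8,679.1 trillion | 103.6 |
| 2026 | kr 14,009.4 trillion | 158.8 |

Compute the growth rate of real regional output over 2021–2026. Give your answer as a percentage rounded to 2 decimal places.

5.31%

Real regional output 2021 = 8679.1 / 1.036 = 8377.51.
Real regional output 2026 = 14009.4 / 1.588 = 8822.04.
Real growth = 8822.04 / 8377.51 − 1 = 0.0531.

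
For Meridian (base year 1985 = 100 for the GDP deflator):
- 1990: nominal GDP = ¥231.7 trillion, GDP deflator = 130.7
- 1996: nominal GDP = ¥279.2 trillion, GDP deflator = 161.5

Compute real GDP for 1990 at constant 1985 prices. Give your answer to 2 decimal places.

Real GDP = Nominal / (GDP deflator/100) = 231.7 / 1.307 = 177.28.

¥177.28 trillion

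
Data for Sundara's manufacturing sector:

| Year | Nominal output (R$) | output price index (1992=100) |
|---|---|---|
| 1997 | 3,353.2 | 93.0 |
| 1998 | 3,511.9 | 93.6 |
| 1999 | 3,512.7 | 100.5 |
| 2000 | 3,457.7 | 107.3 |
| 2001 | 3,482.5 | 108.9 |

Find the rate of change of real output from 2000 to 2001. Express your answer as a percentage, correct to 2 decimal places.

Real output 2000 = 3457.7/1.073 = 3222.46.
Real output 2001 = 3482.5/1.089 = 3197.89.
Change = 3197.89/3222.46 − 1 = -0.0076.

-0.76%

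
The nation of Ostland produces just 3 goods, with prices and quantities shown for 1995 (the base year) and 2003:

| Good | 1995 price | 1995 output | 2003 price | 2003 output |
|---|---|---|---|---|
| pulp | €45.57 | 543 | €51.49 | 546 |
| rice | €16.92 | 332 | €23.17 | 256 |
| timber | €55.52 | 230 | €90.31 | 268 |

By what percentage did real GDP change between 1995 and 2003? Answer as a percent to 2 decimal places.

2.23%

Real GDP 1995 = Nominal GDP 1995 = 45.57·543 + 16.92·332 + 55.52·230 = 43131.55.
Real GDP 2003 (at 1995 prices) = 45.57·546 + 16.92·256 + 55.52·268 = 44092.10.
Real growth = 44092.10/43131.55 − 1 = 0.0223.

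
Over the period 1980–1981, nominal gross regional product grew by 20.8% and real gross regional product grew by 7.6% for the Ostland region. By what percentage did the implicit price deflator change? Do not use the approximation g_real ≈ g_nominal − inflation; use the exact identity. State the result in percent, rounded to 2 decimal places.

12.27%

(1 + g_nom) = (1 + g_real)(1 + π), so π = 1.2080 / 1.0760 − 1 = 0.12268.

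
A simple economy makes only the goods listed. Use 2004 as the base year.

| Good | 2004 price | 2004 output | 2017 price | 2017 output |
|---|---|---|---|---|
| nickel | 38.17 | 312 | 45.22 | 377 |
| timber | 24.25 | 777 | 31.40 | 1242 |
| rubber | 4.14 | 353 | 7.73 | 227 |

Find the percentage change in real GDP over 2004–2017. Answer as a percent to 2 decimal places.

41.09%

Real GDP 2004 = Nominal GDP 2004 = 38.17·312 + 24.25·777 + 4.14·353 = 32212.71.
Real GDP 2017 (at 2004 prices) = 38.17·377 + 24.25·1242 + 4.14·227 = 45448.37.
Real growth = 45448.37/32212.71 − 1 = 0.4109.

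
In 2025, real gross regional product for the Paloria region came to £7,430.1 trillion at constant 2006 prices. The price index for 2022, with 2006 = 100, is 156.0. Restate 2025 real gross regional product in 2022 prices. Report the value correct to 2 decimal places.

Real gross regional product in 2022 prices = Real gross regional product in 2006 prices × (P_2022/P_2006) = 7430.1 × 1.560 = 11590.96.

£11,590.96 trillion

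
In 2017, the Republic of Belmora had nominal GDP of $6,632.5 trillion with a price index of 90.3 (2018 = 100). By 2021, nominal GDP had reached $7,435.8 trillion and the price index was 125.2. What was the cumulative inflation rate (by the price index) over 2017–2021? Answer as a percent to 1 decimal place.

Price-level change = 125.2 / 90.3 − 1 = 0.3865.

38.6%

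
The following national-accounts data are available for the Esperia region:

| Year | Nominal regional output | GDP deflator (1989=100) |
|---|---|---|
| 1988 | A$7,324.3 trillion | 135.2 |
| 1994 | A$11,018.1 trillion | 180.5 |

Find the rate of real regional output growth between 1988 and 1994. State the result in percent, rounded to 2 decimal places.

Deflate each year: 1988 → 7324.3/1.352 = 5417.38; 1994 → 11018.1/1.805 = 6104.21.
So real regional output changed by 6104.21/5417.38 − 1 = 0.1268, i.e. 12.68%.

12.68%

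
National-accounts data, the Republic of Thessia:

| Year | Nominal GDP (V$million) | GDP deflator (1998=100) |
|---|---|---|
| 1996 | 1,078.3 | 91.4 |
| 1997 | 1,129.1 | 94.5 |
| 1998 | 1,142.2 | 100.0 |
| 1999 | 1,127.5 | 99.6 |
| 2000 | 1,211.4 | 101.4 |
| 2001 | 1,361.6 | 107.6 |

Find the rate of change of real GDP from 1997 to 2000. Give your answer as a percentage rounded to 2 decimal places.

Real GDP 1997 = 1129.1/0.945 = 1194.81.
Real GDP 2000 = 1211.4/1.014 = 1194.67.
Change = 1194.67/1194.81 − 1 = -0.0001.

-0.01%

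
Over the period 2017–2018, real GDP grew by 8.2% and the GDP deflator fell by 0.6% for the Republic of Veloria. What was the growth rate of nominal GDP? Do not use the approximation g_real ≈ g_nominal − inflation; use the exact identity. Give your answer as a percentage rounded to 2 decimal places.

(1 + g_nom) = (1 + g_real)(1 + π) = 1.0820 × 0.9940 = 1.07551.

7.55%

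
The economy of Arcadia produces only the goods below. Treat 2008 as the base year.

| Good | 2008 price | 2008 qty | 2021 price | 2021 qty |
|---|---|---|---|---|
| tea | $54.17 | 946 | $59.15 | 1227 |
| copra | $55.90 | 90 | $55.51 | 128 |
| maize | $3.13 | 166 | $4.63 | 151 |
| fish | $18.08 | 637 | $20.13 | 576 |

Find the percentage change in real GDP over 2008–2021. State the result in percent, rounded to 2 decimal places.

23.71%

Real GDP 2008 = Nominal GDP 2008 = 54.17·946 + 55.90·90 + 3.13·166 + 18.08·637 = 68312.36.
Real GDP 2021 (at 2008 prices) = 54.17·1227 + 55.90·128 + 3.13·151 + 18.08·576 = 84508.50.
Real growth = 84508.50/68312.36 − 1 = 0.2371.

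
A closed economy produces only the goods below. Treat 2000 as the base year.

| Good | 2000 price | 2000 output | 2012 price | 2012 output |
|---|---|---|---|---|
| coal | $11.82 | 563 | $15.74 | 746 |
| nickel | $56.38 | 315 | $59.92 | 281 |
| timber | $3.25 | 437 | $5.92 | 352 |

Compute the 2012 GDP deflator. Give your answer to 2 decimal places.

118.83

Nominal GDP 2012 = 15.74·746 + 59.92·281 + 5.92·352 = 30663.40.
Real GDP 2012 (at 2000 prices) = 11.82·746 + 56.38·281 + 3.25·352 = 25804.50.
Deflator = Nominal/Real × 100 = 30663.40/25804.50 × 100 = 118.830.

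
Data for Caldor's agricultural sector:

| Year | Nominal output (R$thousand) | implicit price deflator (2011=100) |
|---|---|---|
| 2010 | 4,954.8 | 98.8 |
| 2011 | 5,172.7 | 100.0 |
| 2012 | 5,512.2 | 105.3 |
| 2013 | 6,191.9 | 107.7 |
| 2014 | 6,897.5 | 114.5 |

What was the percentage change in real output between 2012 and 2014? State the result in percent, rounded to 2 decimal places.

15.08%

Real output 2012 = 5512.2/1.053 = 5234.76.
Real output 2014 = 6897.5/1.145 = 6024.02.
Change = 6024.02/5234.76 − 1 = 0.1508.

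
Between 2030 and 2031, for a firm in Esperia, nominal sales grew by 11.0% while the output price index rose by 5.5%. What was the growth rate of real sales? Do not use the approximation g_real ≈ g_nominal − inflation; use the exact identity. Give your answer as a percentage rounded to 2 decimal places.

(1 + g_nom) = (1 + g_real)(1 + π), so g_real = 1.1100 / 1.0550 − 1 = 0.05213.

5.21%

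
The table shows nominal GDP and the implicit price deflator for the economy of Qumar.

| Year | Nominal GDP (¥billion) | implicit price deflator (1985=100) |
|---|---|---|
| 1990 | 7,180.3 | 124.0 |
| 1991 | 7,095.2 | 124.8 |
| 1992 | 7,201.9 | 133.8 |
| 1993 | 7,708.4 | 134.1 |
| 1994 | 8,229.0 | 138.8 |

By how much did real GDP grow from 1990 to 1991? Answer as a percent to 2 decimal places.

Real GDP 1990 = 7180.3/1.240 = 5790.56.
Real GDP 1991 = 7095.2/1.248 = 5685.26.
Change = 5685.26/5790.56 − 1 = -0.0182.

-1.82%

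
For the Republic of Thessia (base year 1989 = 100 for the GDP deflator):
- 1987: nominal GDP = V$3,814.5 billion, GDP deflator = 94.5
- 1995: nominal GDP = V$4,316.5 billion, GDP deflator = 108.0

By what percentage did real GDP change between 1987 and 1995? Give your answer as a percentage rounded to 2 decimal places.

Deflate each year: 1987 → 3814.5/0.945 = 4036.51; 1995 → 4316.5/1.080 = 3996.76.
So real GDP changed by 3996.76/4036.51 − 1 = -0.0098, i.e. -0.98%.

-0.98%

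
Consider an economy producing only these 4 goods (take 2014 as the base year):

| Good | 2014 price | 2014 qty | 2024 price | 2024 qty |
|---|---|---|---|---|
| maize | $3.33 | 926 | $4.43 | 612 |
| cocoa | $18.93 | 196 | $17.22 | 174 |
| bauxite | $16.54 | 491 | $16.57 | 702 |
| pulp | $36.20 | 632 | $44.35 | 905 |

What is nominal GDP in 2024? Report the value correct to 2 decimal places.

$57476.33

Nominal GDP 2024 = Σ (p_2024 × q_2024) = 4.43·612 + 17.22·174 + 16.57·702 + 44.35·905 = 57476.33.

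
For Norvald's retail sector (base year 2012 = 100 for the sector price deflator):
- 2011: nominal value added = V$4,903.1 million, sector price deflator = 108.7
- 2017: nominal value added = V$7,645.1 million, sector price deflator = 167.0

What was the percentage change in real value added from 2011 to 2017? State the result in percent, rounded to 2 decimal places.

1.49%

Real value added 2011 = 4903.1 / 1.087 = 4510.67.
Real value added 2017 = 7645.1 / 1.670 = 4577.90.
Real growth = 4577.90 / 4510.67 − 1 = 0.0149.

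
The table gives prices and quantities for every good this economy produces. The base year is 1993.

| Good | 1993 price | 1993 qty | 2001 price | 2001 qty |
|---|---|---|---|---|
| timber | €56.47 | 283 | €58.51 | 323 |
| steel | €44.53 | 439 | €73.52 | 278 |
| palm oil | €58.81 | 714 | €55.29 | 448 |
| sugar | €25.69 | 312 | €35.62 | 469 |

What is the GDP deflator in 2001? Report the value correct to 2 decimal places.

Nominal GDP 2001 = 58.51·323 + 73.52·278 + 55.29·448 + 35.62·469 = 80812.99.
Real GDP 2001 (at 1993 prices) = 56.47·323 + 44.53·278 + 58.81·448 + 25.69·469 = 69014.64.
Deflator = Nominal/Real × 100 = 80812.99/69014.64 × 100 = 117.095.

117.10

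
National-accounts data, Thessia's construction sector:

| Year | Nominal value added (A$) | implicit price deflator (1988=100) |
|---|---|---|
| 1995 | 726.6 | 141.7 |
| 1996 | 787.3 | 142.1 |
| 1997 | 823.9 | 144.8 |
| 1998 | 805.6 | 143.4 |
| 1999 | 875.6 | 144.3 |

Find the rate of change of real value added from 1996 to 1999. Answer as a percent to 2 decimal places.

9.52%

Real value added 1996 = 787.3/1.421 = 554.05.
Real value added 1999 = 875.6/1.443 = 606.79.
Change = 606.79/554.05 − 1 = 0.0952.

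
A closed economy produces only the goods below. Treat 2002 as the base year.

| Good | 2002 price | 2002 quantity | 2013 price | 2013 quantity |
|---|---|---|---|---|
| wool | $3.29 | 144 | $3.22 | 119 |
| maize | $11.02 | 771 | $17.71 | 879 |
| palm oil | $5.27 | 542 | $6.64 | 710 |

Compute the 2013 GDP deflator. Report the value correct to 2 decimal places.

Nominal GDP 2013 = 3.22·119 + 17.71·879 + 6.64·710 = 20664.67.
Real GDP 2013 (at 2002 prices) = 3.29·119 + 11.02·879 + 5.27·710 = 13819.79.
Deflator = Nominal/Real × 100 = 20664.67/13819.79 × 100 = 149.530.

149.53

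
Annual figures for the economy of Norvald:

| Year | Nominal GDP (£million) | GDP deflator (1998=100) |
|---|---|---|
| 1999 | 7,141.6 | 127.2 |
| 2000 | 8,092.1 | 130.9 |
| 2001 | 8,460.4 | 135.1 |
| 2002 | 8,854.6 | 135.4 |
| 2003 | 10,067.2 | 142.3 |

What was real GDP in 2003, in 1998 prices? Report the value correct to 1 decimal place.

£7,074.6 million

Real GDP 2003 = 10067.2 / 1.423 = 7074.63.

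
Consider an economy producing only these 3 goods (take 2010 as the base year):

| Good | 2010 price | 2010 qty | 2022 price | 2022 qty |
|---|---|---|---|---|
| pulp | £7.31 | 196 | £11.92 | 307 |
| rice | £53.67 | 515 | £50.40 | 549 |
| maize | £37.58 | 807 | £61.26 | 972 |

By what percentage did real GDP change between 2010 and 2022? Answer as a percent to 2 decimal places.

Real GDP 2010 = Nominal GDP 2010 = 7.31·196 + 53.67·515 + 37.58·807 = 59399.87.
Real GDP 2022 (at 2010 prices) = 7.31·307 + 53.67·549 + 37.58·972 = 68236.76.
Real growth = 68236.76/59399.87 − 1 = 0.1488.

14.88%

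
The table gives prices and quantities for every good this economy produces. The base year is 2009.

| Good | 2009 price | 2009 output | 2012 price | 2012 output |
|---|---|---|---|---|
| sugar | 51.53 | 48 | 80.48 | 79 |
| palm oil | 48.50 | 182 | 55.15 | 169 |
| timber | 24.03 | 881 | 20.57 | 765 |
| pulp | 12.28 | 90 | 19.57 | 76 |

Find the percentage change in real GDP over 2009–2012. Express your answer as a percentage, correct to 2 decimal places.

Real GDP 2009 = Nominal GDP 2009 = 51.53·48 + 48.50·182 + 24.03·881 + 12.28·90 = 33576.07.
Real GDP 2012 (at 2009 prices) = 51.53·79 + 48.50·169 + 24.03·765 + 12.28·76 = 31583.60.
Real growth = 31583.60/33576.07 − 1 = -0.0593.

-5.93%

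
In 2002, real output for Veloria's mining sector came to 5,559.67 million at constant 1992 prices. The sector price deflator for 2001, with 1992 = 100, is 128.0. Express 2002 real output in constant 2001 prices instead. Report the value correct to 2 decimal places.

Real output in 2001 prices = Real output in 1992 prices × (P_2001/P_1992) = 5559.67 × 1.280 = 7116.38.

7,116.38 million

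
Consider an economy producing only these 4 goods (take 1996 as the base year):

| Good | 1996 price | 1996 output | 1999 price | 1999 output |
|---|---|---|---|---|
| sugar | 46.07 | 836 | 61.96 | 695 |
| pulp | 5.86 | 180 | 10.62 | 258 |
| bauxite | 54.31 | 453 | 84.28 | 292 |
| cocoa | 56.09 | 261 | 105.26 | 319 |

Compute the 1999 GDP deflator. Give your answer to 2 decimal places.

154.56

Nominal GDP 1999 = 61.96·695 + 10.62·258 + 84.28·292 + 105.26·319 = 103989.86.
Real GDP 1999 (at 1996 prices) = 46.07·695 + 5.86·258 + 54.31·292 + 56.09·319 = 67281.76.
Deflator = Nominal/Real × 100 = 103989.86/67281.76 × 100 = 154.559.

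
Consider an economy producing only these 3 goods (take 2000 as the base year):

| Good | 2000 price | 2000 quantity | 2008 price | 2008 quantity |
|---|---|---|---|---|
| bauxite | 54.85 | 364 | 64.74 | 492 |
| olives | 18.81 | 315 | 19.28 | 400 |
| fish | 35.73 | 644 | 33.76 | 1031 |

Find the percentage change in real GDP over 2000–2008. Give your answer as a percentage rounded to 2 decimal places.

45.90%

Real GDP 2000 = Nominal GDP 2000 = 54.85·364 + 18.81·315 + 35.73·644 = 48900.67.
Real GDP 2008 (at 2000 prices) = 54.85·492 + 18.81·400 + 35.73·1031 = 71347.83.
Real growth = 71347.83/48900.67 − 1 = 0.4590.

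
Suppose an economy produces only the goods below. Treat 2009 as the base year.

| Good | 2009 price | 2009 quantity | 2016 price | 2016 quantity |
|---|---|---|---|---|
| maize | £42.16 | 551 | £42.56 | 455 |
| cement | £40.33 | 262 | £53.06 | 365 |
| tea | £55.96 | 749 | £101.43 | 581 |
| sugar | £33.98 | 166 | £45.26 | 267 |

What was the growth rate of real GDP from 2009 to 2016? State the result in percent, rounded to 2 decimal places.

-7.21%

Real GDP 2009 = Nominal GDP 2009 = 42.16·551 + 40.33·262 + 55.96·749 + 33.98·166 = 81351.34.
Real GDP 2016 (at 2009 prices) = 42.16·455 + 40.33·365 + 55.96·581 + 33.98·267 = 75488.67.
Real growth = 75488.67/81351.34 − 1 = -0.0721.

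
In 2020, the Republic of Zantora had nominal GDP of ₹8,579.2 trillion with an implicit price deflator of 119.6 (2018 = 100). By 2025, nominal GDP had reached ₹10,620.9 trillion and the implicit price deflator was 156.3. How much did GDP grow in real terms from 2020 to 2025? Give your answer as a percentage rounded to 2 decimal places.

Deflate each year: 2020 → 8579.2/1.196 = 7173.24; 2025 → 10620.9/1.563 = 6795.20.
So real GDP changed by 6795.20/7173.24 − 1 = -0.0527, i.e. -5.27%.

-5.27%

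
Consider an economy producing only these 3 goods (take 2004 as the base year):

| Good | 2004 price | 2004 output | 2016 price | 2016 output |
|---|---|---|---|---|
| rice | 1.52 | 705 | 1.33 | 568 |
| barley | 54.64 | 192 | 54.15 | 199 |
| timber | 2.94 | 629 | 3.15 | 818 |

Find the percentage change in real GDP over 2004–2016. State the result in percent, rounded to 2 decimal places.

5.44%

Real GDP 2004 = Nominal GDP 2004 = 1.52·705 + 54.64·192 + 2.94·629 = 13411.74.
Real GDP 2016 (at 2004 prices) = 1.52·568 + 54.64·199 + 2.94·818 = 14141.64.
Real growth = 14141.64/13411.74 − 1 = 0.0544.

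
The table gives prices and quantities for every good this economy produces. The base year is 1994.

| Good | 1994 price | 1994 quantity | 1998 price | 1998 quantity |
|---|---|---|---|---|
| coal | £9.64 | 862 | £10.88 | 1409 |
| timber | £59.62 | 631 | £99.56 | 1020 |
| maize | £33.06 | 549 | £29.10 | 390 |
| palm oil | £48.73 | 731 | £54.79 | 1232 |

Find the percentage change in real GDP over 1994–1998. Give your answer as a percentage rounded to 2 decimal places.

Real GDP 1994 = Nominal GDP 1994 = 9.64·862 + 59.62·631 + 33.06·549 + 48.73·731 = 99701.47.
Real GDP 1998 (at 1994 prices) = 9.64·1409 + 59.62·1020 + 33.06·390 + 48.73·1232 = 147323.92.
Real growth = 147323.92/99701.47 − 1 = 0.4777.

47.77%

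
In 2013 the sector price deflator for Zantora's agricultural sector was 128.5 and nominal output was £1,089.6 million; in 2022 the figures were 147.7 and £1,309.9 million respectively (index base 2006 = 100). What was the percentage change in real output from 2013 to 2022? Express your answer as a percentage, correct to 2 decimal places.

4.59%

Real output 2013 = 1089.6 / 1.285 = 847.94.
Real output 2022 = 1309.9 / 1.477 = 886.87.
Real growth = 886.87 / 847.94 − 1 = 0.0459.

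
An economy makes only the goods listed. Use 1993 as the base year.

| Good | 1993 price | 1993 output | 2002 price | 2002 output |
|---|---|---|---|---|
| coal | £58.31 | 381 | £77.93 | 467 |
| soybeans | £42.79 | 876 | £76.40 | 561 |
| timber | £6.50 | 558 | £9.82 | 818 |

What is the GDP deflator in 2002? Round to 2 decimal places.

154.34

Nominal GDP 2002 = 77.93·467 + 76.40·561 + 9.82·818 = 87286.47.
Real GDP 2002 (at 1993 prices) = 58.31·467 + 42.79·561 + 6.50·818 = 56552.96.
Deflator = Nominal/Real × 100 = 87286.47/56552.96 × 100 = 154.345.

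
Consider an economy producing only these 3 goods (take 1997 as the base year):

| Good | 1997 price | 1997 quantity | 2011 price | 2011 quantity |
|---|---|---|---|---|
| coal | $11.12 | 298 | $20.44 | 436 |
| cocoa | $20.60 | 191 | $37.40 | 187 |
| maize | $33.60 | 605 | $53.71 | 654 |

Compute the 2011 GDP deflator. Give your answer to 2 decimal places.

166.36

Nominal GDP 2011 = 20.44·436 + 37.40·187 + 53.71·654 = 51031.98.
Real GDP 2011 (at 1997 prices) = 11.12·436 + 20.60·187 + 33.60·654 = 30674.92.
Deflator = Nominal/Real × 100 = 51031.98/30674.92 × 100 = 166.364.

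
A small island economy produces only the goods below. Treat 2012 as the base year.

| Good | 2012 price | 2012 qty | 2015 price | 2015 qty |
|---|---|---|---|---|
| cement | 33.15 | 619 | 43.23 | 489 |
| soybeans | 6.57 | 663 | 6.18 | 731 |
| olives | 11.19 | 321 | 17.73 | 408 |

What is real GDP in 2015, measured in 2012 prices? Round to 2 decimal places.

25578.54

Real GDP 2015 = Σ (p_2012 × q_2015) = 33.15·489 + 6.57·731 + 11.19·408 = 25578.54.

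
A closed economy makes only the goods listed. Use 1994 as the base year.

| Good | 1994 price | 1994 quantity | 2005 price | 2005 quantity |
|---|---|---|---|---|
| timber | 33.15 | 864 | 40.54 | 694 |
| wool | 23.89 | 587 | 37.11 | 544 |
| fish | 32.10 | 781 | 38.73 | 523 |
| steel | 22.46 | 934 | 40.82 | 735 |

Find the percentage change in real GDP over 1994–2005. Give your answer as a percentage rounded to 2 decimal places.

-21.88%

Real GDP 1994 = Nominal GDP 1994 = 33.15·864 + 23.89·587 + 32.10·781 + 22.46·934 = 88712.77.
Real GDP 2005 (at 1994 prices) = 33.15·694 + 23.89·544 + 32.10·523 + 22.46·735 = 69298.66.
Real growth = 69298.66/88712.77 − 1 = -0.2188.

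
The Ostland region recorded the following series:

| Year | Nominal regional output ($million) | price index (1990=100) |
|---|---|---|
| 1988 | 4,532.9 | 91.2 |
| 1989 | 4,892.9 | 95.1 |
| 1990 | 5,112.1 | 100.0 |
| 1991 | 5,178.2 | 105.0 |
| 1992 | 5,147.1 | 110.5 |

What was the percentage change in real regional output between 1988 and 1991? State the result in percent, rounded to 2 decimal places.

Real regional output 1988 = 4532.9/0.912 = 4970.29.
Real regional output 1991 = 5178.2/1.050 = 4931.62.
Change = 4931.62/4970.29 − 1 = -0.0078.

-0.78%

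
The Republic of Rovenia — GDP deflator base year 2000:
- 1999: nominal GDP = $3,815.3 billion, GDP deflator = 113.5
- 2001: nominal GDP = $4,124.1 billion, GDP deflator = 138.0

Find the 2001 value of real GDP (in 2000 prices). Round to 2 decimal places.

Real GDP = Nominal / (GDP deflator/100) = 4124.1 / 1.380 = 2988.48.

$2,988.48 billion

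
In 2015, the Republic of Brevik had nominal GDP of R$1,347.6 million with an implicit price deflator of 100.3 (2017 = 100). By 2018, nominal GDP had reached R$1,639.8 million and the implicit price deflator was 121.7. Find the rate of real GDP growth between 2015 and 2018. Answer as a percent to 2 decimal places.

0.29%

Deflate each year: 2015 → 1347.6/1.003 = 1343.57; 2018 → 1639.8/1.217 = 1347.41.
So real GDP changed by 1347.41/1343.57 − 1 = 0.0029, i.e. 0.29%.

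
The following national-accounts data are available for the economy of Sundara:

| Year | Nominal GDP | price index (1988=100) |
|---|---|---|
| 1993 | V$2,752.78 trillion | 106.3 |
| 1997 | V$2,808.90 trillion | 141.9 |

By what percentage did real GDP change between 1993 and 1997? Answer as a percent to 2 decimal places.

-23.56%

Real GDP 1993 = 2752.78 / 1.063 = 2589.63.
Real GDP 1997 = 2808.90 / 1.419 = 1979.49.
Real growth = 1979.49 / 2589.63 − 1 = -0.2356.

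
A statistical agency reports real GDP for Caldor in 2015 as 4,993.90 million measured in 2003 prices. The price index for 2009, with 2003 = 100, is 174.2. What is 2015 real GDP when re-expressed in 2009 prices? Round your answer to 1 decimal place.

Real GDP in 2009 prices = Real GDP in 2003 prices × (P_2009/P_2003) = 4993.90 × 1.742 = 8699.37.

8,699.4 million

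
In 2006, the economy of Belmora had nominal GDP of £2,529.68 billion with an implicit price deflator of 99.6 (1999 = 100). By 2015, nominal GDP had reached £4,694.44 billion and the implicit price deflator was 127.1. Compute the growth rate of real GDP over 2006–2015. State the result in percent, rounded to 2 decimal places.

Deflate each year: 2006 → 2529.68/0.996 = 2539.84; 2015 → 4694.44/1.271 = 3693.50.
So real GDP changed by 3693.50/2539.84 − 1 = 0.4542, i.e. 45.42%.

45.42%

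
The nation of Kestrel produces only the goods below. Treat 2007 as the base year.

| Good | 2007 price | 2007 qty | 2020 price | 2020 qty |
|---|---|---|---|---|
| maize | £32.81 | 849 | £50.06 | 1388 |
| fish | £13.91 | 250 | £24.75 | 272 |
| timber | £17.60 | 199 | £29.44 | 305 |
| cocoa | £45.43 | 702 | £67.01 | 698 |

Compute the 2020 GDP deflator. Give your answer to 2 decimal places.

Nominal GDP 2020 = 50.06·1388 + 24.75·272 + 29.44·305 + 67.01·698 = 131967.46.
Real GDP 2020 (at 2007 prices) = 32.81·1388 + 13.91·272 + 17.60·305 + 45.43·698 = 86401.94.
Deflator = Nominal/Real × 100 = 131967.46/86401.94 × 100 = 152.737.

152.74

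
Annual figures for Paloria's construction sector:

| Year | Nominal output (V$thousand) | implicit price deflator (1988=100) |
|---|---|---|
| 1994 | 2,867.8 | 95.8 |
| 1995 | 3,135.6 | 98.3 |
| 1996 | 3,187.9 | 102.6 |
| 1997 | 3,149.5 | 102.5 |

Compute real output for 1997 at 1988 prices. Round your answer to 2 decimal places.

V$3,072.68 thousand

Real output 1997 = 3149.5 / 1.025 = 3072.68.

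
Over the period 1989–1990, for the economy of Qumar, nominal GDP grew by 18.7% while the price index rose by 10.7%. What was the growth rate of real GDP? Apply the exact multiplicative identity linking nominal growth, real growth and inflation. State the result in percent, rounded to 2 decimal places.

7.23%

(1 + g_nom) = (1 + g_real)(1 + π), so g_real = 1.1870 / 1.1070 − 1 = 0.07227.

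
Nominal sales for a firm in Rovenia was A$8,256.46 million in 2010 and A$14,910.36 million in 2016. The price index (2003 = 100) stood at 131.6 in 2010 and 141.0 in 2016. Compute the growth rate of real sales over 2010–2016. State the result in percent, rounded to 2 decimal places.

Real sales 2010 = 8256.46 / 1.316 = 6273.91.
Real sales 2016 = 14910.36 / 1.410 = 10574.72.
Real growth = 10574.72 / 6273.91 − 1 = 0.6855.

68.55%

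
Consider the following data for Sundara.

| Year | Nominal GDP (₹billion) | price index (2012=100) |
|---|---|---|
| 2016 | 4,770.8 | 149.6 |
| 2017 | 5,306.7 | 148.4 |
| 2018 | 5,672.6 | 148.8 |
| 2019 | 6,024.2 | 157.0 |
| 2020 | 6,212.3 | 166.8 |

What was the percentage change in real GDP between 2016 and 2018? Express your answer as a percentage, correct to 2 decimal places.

19.54%

Real GDP 2016 = 4770.8/1.496 = 3189.04.
Real GDP 2018 = 5672.6/1.488 = 3812.23.
Change = 3812.23/3189.04 − 1 = 0.1954.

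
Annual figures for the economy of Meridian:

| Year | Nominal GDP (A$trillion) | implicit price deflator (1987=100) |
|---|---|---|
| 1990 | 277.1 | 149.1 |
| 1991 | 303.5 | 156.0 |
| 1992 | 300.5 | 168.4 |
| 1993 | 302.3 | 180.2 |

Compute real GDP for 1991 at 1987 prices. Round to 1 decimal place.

Real GDP 1991 = 303.5 / 1.560 = 194.55.

A$194.6 trillion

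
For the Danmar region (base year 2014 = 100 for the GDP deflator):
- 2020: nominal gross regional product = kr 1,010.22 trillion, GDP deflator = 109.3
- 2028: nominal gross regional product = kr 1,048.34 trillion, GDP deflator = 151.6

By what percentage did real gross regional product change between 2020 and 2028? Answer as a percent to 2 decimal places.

-25.18%

Deflate each year: 2020 → 1010.22/1.093 = 924.26; 2028 → 1048.34/1.516 = 691.52.
So real gross regional product changed by 691.52/924.26 − 1 = -0.2518, i.e. -25.18%.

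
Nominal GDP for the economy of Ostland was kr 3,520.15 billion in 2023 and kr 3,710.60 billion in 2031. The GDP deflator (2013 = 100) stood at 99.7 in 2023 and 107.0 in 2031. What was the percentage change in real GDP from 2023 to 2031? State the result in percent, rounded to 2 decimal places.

Deflate each year: 2023 → 3520.15/0.997 = 3530.74; 2031 → 3710.60/1.070 = 3467.85.
So real GDP changed by 3467.85/3530.74 − 1 = -0.0178, i.e. -1.78%.

-1.78%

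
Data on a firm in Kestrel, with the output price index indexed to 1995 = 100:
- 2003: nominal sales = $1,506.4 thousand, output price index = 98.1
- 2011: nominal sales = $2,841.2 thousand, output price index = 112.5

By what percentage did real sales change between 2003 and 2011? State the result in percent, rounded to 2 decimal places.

Real sales 2003 = 1506.4 / 0.981 = 1535.58.
Real sales 2011 = 2841.2 / 1.125 = 2525.51.
Real growth = 2525.51 / 1535.58 − 1 = 0.6447.

64.47%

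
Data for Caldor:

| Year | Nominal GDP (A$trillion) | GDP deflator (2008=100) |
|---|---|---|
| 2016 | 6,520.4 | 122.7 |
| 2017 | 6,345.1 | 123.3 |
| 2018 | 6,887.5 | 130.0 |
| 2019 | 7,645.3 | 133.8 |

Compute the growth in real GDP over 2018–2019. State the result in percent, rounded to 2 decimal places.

7.85%

Real GDP 2018 = 6887.5/1.300 = 5298.08.
Real GDP 2019 = 7645.3/1.338 = 5713.98.
Change = 5713.98/5298.08 − 1 = 0.0785.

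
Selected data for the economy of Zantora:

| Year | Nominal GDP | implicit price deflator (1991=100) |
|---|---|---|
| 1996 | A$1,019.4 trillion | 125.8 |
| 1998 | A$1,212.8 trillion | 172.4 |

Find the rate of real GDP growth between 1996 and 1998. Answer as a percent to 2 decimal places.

Deflate each year: 1996 → 1019.4/1.258 = 810.33; 1998 → 1212.8/1.724 = 703.48.
So real GDP changed by 703.48/810.33 − 1 = -0.1319, i.e. -13.19%.

-13.19%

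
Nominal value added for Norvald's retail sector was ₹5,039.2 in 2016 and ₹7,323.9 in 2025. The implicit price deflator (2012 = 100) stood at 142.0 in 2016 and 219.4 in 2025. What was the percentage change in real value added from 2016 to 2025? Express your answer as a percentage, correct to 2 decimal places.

-5.93%

Real value added 2016 = 5039.2 / 1.420 = 3548.73.
Real value added 2025 = 7323.9 / 2.194 = 3338.15.
Real growth = 3338.15 / 3548.73 − 1 = -0.0593.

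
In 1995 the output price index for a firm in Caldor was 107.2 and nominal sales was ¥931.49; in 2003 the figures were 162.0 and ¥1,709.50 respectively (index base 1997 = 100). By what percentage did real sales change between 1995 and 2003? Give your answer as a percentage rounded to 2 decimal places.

21.44%

Deflate each year: 1995 → 931.49/1.072 = 868.93; 2003 → 1709.50/1.620 = 1055.25.
So real sales changed by 1055.25/868.93 − 1 = 0.2144, i.e. 21.44%.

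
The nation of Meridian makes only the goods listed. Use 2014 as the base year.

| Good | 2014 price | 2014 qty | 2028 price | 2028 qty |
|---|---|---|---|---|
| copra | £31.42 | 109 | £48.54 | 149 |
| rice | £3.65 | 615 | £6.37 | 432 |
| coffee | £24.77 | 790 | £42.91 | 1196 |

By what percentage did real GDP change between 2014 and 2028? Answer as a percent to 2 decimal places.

Real GDP 2014 = Nominal GDP 2014 = 31.42·109 + 3.65·615 + 24.77·790 = 25237.83.
Real GDP 2028 (at 2014 prices) = 31.42·149 + 3.65·432 + 24.77·1196 = 35883.30.
Real growth = 35883.30/25237.83 − 1 = 0.4218.

42.18%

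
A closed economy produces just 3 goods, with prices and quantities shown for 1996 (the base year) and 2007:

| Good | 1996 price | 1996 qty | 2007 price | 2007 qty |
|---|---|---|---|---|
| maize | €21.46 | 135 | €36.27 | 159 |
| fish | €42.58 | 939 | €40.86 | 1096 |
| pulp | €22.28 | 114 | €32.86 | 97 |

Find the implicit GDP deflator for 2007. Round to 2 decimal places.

102.86

Nominal GDP 2007 = 36.27·159 + 40.86·1096 + 32.86·97 = 53736.91.
Real GDP 2007 (at 1996 prices) = 21.46·159 + 42.58·1096 + 22.28·97 = 52240.98.
Deflator = Nominal/Real × 100 = 53736.91/52240.98 × 100 = 102.864.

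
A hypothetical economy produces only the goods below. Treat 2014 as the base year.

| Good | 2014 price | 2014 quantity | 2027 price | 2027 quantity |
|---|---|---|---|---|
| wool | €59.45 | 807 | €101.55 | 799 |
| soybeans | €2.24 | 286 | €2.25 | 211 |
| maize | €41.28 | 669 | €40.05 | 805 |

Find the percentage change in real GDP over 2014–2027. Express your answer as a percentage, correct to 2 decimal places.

Real GDP 2014 = Nominal GDP 2014 = 59.45·807 + 2.24·286 + 41.28·669 = 76233.11.
Real GDP 2027 (at 2014 prices) = 59.45·799 + 2.24·211 + 41.28·805 = 81203.59.
Real growth = 81203.59/76233.11 − 1 = 0.0652.

6.52%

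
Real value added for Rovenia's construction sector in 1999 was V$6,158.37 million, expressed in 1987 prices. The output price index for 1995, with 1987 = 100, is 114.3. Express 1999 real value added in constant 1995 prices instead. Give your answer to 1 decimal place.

V$7,039.0 million

Real value added in 1995 prices = Real value added in 1987 prices × (P_1995/P_1987) = 6158.37 × 1.143 = 7039.02.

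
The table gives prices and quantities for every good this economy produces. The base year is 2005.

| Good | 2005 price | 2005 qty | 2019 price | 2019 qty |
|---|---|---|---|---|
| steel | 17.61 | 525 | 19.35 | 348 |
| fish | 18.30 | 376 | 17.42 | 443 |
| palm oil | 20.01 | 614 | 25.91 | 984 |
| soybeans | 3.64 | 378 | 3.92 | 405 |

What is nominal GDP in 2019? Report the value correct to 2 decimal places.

41533.90

Nominal GDP 2019 = Σ (p_2019 × q_2019) = 19.35·348 + 17.42·443 + 25.91·984 + 3.92·405 = 41533.90.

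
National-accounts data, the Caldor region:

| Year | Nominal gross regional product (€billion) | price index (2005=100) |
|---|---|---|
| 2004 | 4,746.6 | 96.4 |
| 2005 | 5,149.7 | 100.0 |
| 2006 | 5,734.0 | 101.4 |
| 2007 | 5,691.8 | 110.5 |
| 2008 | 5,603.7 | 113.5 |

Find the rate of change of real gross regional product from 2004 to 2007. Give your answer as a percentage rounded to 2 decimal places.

Real gross regional product 2004 = 4746.6/0.964 = 4923.86.
Real gross regional product 2007 = 5691.8/1.105 = 5150.95.
Change = 5150.95/4923.86 − 1 = 0.0461.

4.61%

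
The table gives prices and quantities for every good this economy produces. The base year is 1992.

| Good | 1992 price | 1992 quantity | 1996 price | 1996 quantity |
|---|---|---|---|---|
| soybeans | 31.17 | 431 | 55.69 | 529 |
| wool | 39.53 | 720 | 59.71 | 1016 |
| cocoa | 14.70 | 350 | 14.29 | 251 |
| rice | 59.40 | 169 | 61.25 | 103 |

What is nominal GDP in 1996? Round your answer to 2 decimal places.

100020.91

Nominal GDP 1996 = Σ (p_1996 × q_1996) = 55.69·529 + 59.71·1016 + 14.29·251 + 61.25·103 = 100020.91.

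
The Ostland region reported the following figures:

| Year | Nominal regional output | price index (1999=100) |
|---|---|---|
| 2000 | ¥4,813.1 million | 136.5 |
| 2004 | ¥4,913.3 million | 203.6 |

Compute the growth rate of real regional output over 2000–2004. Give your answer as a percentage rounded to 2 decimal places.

-31.56%

Deflate each year: 2000 → 4813.1/1.365 = 3526.08; 2004 → 4913.3/2.036 = 2413.21.
So real regional output changed by 2413.21/3526.08 − 1 = -0.3156, i.e. -31.56%.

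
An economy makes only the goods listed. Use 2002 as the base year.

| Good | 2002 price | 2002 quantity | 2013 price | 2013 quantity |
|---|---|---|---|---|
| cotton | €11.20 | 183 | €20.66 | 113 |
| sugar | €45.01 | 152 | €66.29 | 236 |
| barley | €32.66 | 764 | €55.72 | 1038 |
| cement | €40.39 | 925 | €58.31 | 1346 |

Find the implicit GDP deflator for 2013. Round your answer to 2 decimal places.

Nominal GDP 2013 = 20.66·113 + 66.29·236 + 55.72·1038 + 58.31·1346 = 154301.64.
Real GDP 2013 (at 2002 prices) = 11.20·113 + 45.01·236 + 32.66·1038 + 40.39·1346 = 100153.98.
Deflator = Nominal/Real × 100 = 154301.64/100153.98 × 100 = 154.064.

154.06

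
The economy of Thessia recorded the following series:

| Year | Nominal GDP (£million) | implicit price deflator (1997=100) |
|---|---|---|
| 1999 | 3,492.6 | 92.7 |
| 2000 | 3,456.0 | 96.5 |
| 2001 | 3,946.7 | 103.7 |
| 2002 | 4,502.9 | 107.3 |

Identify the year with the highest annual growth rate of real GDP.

2002

2000: real = 3456.0/0.965 = 3581.35; growth vs 1999 (3767.64) = -4.94%.
2001: real = 3946.7/1.037 = 3805.88; growth vs 2000 (3581.35) = 6.27%.
2002: real = 4502.9/1.073 = 4196.55; growth vs 2001 (3805.88) = 10.26%.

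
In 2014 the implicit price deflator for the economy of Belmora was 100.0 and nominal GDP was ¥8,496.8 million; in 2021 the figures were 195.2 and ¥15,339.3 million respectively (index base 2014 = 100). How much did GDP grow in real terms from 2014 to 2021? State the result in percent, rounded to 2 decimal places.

Real GDP 2014 = 8496.8 / 1.000 = 8496.80.
Real GDP 2021 = 15339.3 / 1.952 = 7858.25.
Real growth = 7858.25 / 8496.80 − 1 = -0.0752.

-7.52%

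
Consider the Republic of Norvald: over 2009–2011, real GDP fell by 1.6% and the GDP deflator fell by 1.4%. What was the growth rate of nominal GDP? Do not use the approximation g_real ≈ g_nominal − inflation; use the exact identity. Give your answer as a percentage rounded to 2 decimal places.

-2.98%

(1 + g_nom) = (1 + g_real)(1 + π) = 0.9840 × 0.9860 = 0.97022.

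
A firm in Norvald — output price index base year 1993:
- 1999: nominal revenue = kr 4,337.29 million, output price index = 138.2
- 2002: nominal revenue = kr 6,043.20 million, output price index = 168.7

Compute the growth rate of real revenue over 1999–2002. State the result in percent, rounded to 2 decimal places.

14.14%

Deflate each year: 1999 → 4337.29/1.382 = 3138.42; 2002 → 6043.20/1.687 = 3582.22.
So real revenue changed by 3582.22/3138.42 − 1 = 0.1414, i.e. 14.14%.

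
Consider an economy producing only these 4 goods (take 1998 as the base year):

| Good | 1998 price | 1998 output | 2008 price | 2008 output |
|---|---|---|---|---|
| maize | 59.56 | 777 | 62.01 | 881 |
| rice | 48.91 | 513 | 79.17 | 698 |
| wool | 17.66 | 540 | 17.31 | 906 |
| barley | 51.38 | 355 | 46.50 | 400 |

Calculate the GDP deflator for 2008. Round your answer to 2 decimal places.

117.06

Nominal GDP 2008 = 62.01·881 + 79.17·698 + 17.31·906 + 46.50·400 = 144174.33.
Real GDP 2008 (at 1998 prices) = 59.56·881 + 48.91·698 + 17.66·906 + 51.38·400 = 123163.50.
Deflator = Nominal/Real × 100 = 144174.33/123163.50 × 100 = 117.059.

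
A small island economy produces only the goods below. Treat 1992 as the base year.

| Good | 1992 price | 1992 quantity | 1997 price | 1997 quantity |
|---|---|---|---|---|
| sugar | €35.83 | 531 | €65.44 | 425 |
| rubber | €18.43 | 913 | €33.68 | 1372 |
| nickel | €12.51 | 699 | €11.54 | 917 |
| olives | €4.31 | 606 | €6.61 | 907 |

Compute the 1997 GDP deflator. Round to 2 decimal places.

Nominal GDP 1997 = 65.44·425 + 33.68·1372 + 11.54·917 + 6.61·907 = 90598.41.
Real GDP 1997 (at 1992 prices) = 35.83·425 + 18.43·1372 + 12.51·917 + 4.31·907 = 55894.55.
Deflator = Nominal/Real × 100 = 90598.41/55894.55 × 100 = 162.088.

162.09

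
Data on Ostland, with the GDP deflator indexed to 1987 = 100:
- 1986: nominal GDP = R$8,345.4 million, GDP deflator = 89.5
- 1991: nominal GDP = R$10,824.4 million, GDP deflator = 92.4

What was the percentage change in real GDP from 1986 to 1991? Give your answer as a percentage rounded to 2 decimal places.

Deflate each year: 1986 → 8345.4/0.895 = 9324.47; 1991 → 10824.4/0.924 = 11714.72.
So real GDP changed by 11714.72/9324.47 − 1 = 0.2563, i.e. 25.63%.

25.63%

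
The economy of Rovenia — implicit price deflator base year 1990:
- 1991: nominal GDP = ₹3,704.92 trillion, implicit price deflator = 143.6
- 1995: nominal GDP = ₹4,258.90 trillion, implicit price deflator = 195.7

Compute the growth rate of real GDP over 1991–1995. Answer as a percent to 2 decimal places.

Deflate each year: 1991 → 3704.92/1.436 = 2580.03; 1995 → 4258.90/1.957 = 2176.24.
So real GDP changed by 2176.24/2580.03 − 1 = -0.1565, i.e. -15.65%.

-15.65%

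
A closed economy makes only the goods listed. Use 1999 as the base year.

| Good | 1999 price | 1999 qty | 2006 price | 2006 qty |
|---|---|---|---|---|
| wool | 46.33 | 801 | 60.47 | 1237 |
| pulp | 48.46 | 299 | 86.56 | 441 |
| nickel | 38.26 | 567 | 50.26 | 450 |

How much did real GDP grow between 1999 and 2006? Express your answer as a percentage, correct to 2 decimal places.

Real GDP 1999 = Nominal GDP 1999 = 46.33·801 + 48.46·299 + 38.26·567 = 73293.29.
Real GDP 2006 (at 1999 prices) = 46.33·1237 + 48.46·441 + 38.26·450 = 95898.07.
Real growth = 95898.07/73293.29 − 1 = 0.3084.

30.84%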